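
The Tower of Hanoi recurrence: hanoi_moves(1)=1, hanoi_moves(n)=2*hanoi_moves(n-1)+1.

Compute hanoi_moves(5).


hanoi_moves(5) = 2 * hanoi_moves(4) + 1
hanoi_moves(4) = 2 * hanoi_moves(3) + 1
hanoi_moves(3) = 2 * hanoi_moves(2) + 1
hanoi_moves(2) = 2 * hanoi_moves(1) + 1
hanoi_moves(1) = 1  (base case)
hanoi_moves(2) = 2 * 1 + 1 = 3
hanoi_moves(3) = 2 * 3 + 1 = 7
hanoi_moves(4) = 2 * 7 + 1 = 15
hanoi_moves(5) = 2 * 15 + 1 = 31

31


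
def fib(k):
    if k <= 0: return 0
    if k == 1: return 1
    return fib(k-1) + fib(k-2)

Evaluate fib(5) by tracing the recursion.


Computing fib(5) bottom-up:
fib(0) = 0
fib(1) = 1
fib(2) = fib(1) + fib(0) = 1 + 0 = 1
fib(3) = fib(2) + fib(1) = 1 + 1 = 2
fib(4) = fib(3) + fib(2) = 2 + 1 = 3
fib(5) = fib(4) + fib(3) = 3 + 2 = 5

5


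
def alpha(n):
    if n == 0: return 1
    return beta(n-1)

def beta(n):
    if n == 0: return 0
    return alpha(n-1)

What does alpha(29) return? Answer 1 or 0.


alpha(29) = beta(28)
beta(28) = alpha(27)
alpha(27) = beta(26)
beta(26) = alpha(25)
alpha(25) = beta(24)
beta(24) = alpha(23)
alpha(23) = beta(22)
beta(22) = alpha(21)
alpha(21) = beta(20)
beta(20) = alpha(19)
alpha(19) = beta(18)
beta(18) = alpha(17)
alpha(17) = beta(16)
beta(16) = alpha(15)
alpha(15) = beta(14)
beta(14) = alpha(13)
alpha(13) = beta(12)
beta(12) = alpha(11)
alpha(11) = beta(10)
beta(10) = alpha(9)
alpha(9) = beta(8)
beta(8) = alpha(7)
alpha(7) = beta(6)
beta(6) = alpha(5)
alpha(5) = beta(4)
beta(4) = alpha(3)
alpha(3) = beta(2)
beta(2) = alpha(1)
alpha(1) = beta(0)
beta(0) = 0  (base case)
Result: 0

0


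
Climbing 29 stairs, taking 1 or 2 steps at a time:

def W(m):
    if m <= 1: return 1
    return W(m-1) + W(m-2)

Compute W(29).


Building up from base cases:
W(0) = 1
W(1) = 1
W(2) = W(1) + W(0) = 1 + 1 = 2
W(3) = W(2) + W(1) = 2 + 1 = 3
W(4) = W(3) + W(2) = 3 + 2 = 5
W(5) = W(4) + W(3) = 5 + 3 = 8
W(6) = W(5) + W(4) = 8 + 5 = 13
W(7) = W(6) + W(5) = 13 + 8 = 21
W(8) = W(7) + W(6) = 21 + 13 = 34
W(9) = W(8) + W(7) = 34 + 21 = 55
W(10) = W(9) + W(8) = 55 + 34 = 89
W(11) = W(10) + W(9) = 89 + 55 = 144
W(12) = W(11) + W(10) = 144 + 89 = 233
W(13) = W(12) + W(11) = 233 + 144 = 377
W(14) = W(13) + W(12) = 377 + 233 = 610
W(15) = W(14) + W(13) = 610 + 377 = 987
W(16) = W(15) + W(14) = 987 + 610 = 1597
W(17) = W(16) + W(15) = 1597 + 987 = 2584
W(18) = W(17) + W(16) = 2584 + 1597 = 4181
W(19) = W(18) + W(17) = 4181 + 2584 = 6765
W(20) = W(19) + W(18) = 6765 + 4181 = 10946
W(21) = W(20) + W(19) = 10946 + 6765 = 17711
W(22) = W(21) + W(20) = 17711 + 10946 = 28657
W(23) = W(22) + W(21) = 28657 + 17711 = 46368
W(24) = W(23) + W(22) = 46368 + 28657 = 75025
W(25) = W(24) + W(23) = 75025 + 46368 = 121393
W(26) = W(25) + W(24) = 121393 + 75025 = 196418
W(27) = W(26) + W(25) = 196418 + 121393 = 317811
W(28) = W(27) + W(26) = 317811 + 196418 = 514229
W(29) = W(28) + W(27) = 514229 + 317811 = 832040

832040


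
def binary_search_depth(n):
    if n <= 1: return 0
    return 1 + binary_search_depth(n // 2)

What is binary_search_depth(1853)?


1853 / 2 = 926
926 / 2 = 463
463 / 2 = 231
231 / 2 = 115
115 / 2 = 57
57 / 2 = 28
28 / 2 = 14
14 / 2 = 7
7 / 2 = 3
3 / 2 = 1
Reached 1 after 10 halvings

10


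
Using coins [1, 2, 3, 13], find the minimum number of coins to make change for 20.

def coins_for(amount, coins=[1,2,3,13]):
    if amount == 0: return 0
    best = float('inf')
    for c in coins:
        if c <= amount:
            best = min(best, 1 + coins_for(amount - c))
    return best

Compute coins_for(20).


Building up with DP:
coins_for(0) = 0
coins_for(1) = min(1+coins_for(0)=1+0=1) = 1
coins_for(2) = min(1+coins_for(1)=1+1=2, 1+coins_for(0)=1+0=1) = 1
coins_for(3) = min(1+coins_for(2)=1+1=2, 1+coins_for(1)=1+1=2, 1+coins_for(0)=1+0=1) = 1
coins_for(4) = min(1+coins_for(3)=1+1=2, 1+coins_for(2)=1+1=2, 1+coins_for(1)=1+1=2) = 2
coins_for(5) = min(1+coins_for(4)=1+2=3, 1+coins_for(3)=1+1=2, 1+coins_for(2)=1+1=2) = 2
coins_for(6) = min(1+coins_for(5)=1+2=3, 1+coins_for(4)=1+2=3, 1+coins_for(3)=1+1=2) = 2
coins_for(7) = min(1+coins_for(6)=1+2=3, 1+coins_for(5)=1+2=3, 1+coins_for(4)=1+2=3) = 3
coins_for(8) = min(1+coins_for(7)=1+3=4, 1+coins_for(6)=1+2=3, 1+coins_for(5)=1+2=3) = 3
coins_for(9) = min(1+coins_for(8)=1+3=4, 1+coins_for(7)=1+3=4, 1+coins_for(6)=1+2=3) = 3
coins_for(10) = min(1+coins_for(9)=1+3=4, 1+coins_for(8)=1+3=4, 1+coins_for(7)=1+3=4) = 4
coins_for(11) = min(1+coins_for(10)=1+4=5, 1+coins_for(9)=1+3=4, 1+coins_for(8)=1+3=4) = 4
coins_for(12) = min(1+coins_for(11)=1+4=5, 1+coins_for(10)=1+4=5, 1+coins_for(9)=1+3=4) = 4
coins_for(13) = min(1+coins_for(12)=1+4=5, 1+coins_for(11)=1+4=5, 1+coins_for(10)=1+4=5, 1+coins_for(0)=1+0=1) = 1
coins_for(14) = min(1+coins_for(13)=1+1=2, 1+coins_for(12)=1+4=5, 1+coins_for(11)=1+4=5, 1+coins_for(1)=1+1=2) = 2
coins_for(15) = min(1+coins_for(14)=1+2=3, 1+coins_for(13)=1+1=2, 1+coins_for(12)=1+4=5, 1+coins_for(2)=1+1=2) = 2
coins_for(16) = min(1+coins_for(15)=1+2=3, 1+coins_for(14)=1+2=3, 1+coins_for(13)=1+1=2, 1+coins_for(3)=1+1=2) = 2
coins_for(17) = min(1+coins_for(16)=1+2=3, 1+coins_for(15)=1+2=3, 1+coins_for(14)=1+2=3, 1+coins_for(4)=1+2=3) = 3
coins_for(18) = min(1+coins_for(17)=1+3=4, 1+coins_for(16)=1+2=3, 1+coins_for(15)=1+2=3, 1+coins_for(5)=1+2=3) = 3
coins_for(19) = min(1+coins_for(18)=1+3=4, 1+coins_for(17)=1+3=4, 1+coins_for(16)=1+2=3, 1+coins_for(6)=1+2=3) = 3
coins_for(20) = min(1+coins_for(19)=1+3=4, 1+coins_for(18)=1+3=4, 1+coins_for(17)=1+3=4, 1+coins_for(7)=1+3=4) = 4

4


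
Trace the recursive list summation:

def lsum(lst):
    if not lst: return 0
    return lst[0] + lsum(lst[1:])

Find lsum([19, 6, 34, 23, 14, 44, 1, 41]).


lsum([19, 6, 34, 23, 14, 44, 1, 41]) = 19 + lsum([6, 34, 23, 14, 44, 1, 41])
lsum([6, 34, 23, 14, 44, 1, 41]) = 6 + lsum([34, 23, 14, 44, 1, 41])
lsum([34, 23, 14, 44, 1, 41]) = 34 + lsum([23, 14, 44, 1, 41])
lsum([23, 14, 44, 1, 41]) = 23 + lsum([14, 44, 1, 41])
lsum([14, 44, 1, 41]) = 14 + lsum([44, 1, 41])
lsum([44, 1, 41]) = 44 + lsum([1, 41])
lsum([1, 41]) = 1 + lsum([41])
lsum([41]) = 41 + lsum([])
lsum([]) = 0  (base case)
Total: 19 + 6 + 34 + 23 + 14 + 44 + 1 + 41 + 0 = 182

182


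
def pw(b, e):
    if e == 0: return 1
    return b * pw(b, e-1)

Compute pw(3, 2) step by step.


pw(3, 2)
= 3 * pw(3, 1)
= 3 * 3 * pw(3, 0)
= 3 * 3 * 1
= 9

9


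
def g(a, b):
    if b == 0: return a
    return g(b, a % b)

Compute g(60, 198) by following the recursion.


g(60, 198) = g(198, 60)
g(198, 60) = g(60, 18)
g(60, 18) = g(18, 6)
g(18, 6) = g(6, 0)
g(6, 0) = 6  (base case)

6


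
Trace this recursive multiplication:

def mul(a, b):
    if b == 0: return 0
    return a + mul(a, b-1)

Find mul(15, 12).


mul(15, 12) = 15 + mul(15, 11)
mul(15, 11) = 15 + mul(15, 10)
mul(15, 10) = 15 + mul(15, 9)
mul(15, 9) = 15 + mul(15, 8)
mul(15, 8) = 15 + mul(15, 7)
mul(15, 7) = 15 + mul(15, 6)
mul(15, 6) = 15 + mul(15, 5)
mul(15, 5) = 15 + mul(15, 4)
mul(15, 4) = 15 + mul(15, 3)
mul(15, 3) = 15 + mul(15, 2)
mul(15, 2) = 15 + mul(15, 1)
mul(15, 1) = 15 + mul(15, 0)
mul(15, 0) = 0  (base case)
Total: 15 + 15 + 15 + 15 + 15 + 15 + 15 + 15 + 15 + 15 + 15 + 15 + 0 = 180

180


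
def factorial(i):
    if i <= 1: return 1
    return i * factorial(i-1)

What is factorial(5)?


factorial(5)
= 5 * factorial(4)
= 5 * 4 * factorial(3)
= 5 * 4 * 3 * factorial(2)
= 5 * 4 * 3 * 2 * factorial(1)
= 5 * 4 * 3 * 2 * 1
= 120

120


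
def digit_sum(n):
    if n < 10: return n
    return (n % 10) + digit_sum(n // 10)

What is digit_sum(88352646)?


digit_sum(88352646) = 6 + digit_sum(8835264)
digit_sum(8835264) = 4 + digit_sum(883526)
digit_sum(883526) = 6 + digit_sum(88352)
digit_sum(88352) = 2 + digit_sum(8835)
digit_sum(8835) = 5 + digit_sum(883)
digit_sum(883) = 3 + digit_sum(88)
digit_sum(88) = 8 + digit_sum(8)
digit_sum(8) = 8  (base case)
Total: 6 + 4 + 6 + 2 + 5 + 3 + 8 + 8 = 42

42


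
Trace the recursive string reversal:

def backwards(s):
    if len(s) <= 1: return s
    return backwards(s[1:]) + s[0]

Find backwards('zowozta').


backwards('zowozta') = backwards('owozta') + 'z'
backwards('owozta') = backwards('wozta') + 'o'
backwards('wozta') = backwards('ozta') + 'w'
backwards('ozta') = backwards('zta') + 'o'
backwards('zta') = backwards('ta') + 'z'
backwards('ta') = backwards('a') + 't'
backwards('a') = 'a'  (base case)
Concatenating: 'a' + 't' + 'z' + 'o' + 'w' + 'o' + 'z' = 'atzowoz'

atzowoz


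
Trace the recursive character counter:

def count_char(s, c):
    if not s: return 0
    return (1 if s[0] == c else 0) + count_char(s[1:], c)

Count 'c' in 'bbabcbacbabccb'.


s[0]='b' != 'c' -> 0
s[0]='b' != 'c' -> 0
s[0]='a' != 'c' -> 0
s[0]='b' != 'c' -> 0
s[0]='c' == 'c' -> 1
s[0]='b' != 'c' -> 0
s[0]='a' != 'c' -> 0
s[0]='c' == 'c' -> 1
s[0]='b' != 'c' -> 0
s[0]='a' != 'c' -> 0
s[0]='b' != 'c' -> 0
s[0]='c' == 'c' -> 1
s[0]='c' == 'c' -> 1
s[0]='b' != 'c' -> 0
Sum: 0 + 0 + 0 + 0 + 1 + 0 + 0 + 1 + 0 + 0 + 0 + 1 + 1 + 0 = 4

4


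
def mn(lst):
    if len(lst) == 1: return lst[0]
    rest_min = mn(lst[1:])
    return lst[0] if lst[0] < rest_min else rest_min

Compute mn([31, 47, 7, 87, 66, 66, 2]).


mn([31, 47, 7, 87, 66, 66, 2]): compare 31 with mn([47, 7, 87, 66, 66, 2])
mn([47, 7, 87, 66, 66, 2]): compare 47 with mn([7, 87, 66, 66, 2])
mn([7, 87, 66, 66, 2]): compare 7 with mn([87, 66, 66, 2])
mn([87, 66, 66, 2]): compare 87 with mn([66, 66, 2])
mn([66, 66, 2]): compare 66 with mn([66, 2])
mn([66, 2]): compare 66 with mn([2])
mn([2]) = 2  (base case)
Compare 66 with 2 -> 2
Compare 66 with 2 -> 2
Compare 87 with 2 -> 2
Compare 7 with 2 -> 2
Compare 47 with 2 -> 2
Compare 31 with 2 -> 2

2


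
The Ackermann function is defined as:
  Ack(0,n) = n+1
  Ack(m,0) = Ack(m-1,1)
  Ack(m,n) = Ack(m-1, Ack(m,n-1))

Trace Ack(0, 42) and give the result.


Ack(0, 42) = 43
Result: Ack(0, 42) = 43

43


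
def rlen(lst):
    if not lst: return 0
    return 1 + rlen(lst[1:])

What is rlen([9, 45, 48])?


rlen([9, 45, 48]) = 1 + rlen([45, 48])
rlen([45, 48]) = 1 + rlen([48])
rlen([48]) = 1 + rlen([])
rlen([]) = 0  (base case)
Unwinding: 1 + 1 + 1 + 0 = 3

3


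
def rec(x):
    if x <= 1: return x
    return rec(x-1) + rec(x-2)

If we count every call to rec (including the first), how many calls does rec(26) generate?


Let C(n) = total calls for rec(n)
C(0) = 1, C(1) = 1
C(2) = 1 + C(1) + C(0) = 1 + 1 + 1 = 3
C(3) = 1 + C(2) + C(1) = 1 + 3 + 1 = 5
C(4) = 1 + C(3) + C(2) = 1 + 5 + 3 = 9
C(5) = 1 + C(4) + C(3) = 1 + 9 + 5 = 15
C(6) = 1 + C(5) + C(4) = 1 + 15 + 9 = 25
C(7) = 1 + C(6) + C(5) = 1 + 25 + 15 = 41
C(8) = 1 + C(7) + C(6) = 1 + 41 + 25 = 67
C(9) = 1 + C(8) + C(7) = 1 + 67 + 41 = 109
C(10) = 1 + C(9) + C(8) = 1 + 109 + 67 = 177
C(11) = 1 + C(10) + C(9) = 1 + 177 + 109 = 287
C(12) = 1 + C(11) + C(10) = 1 + 287 + 177 = 465
C(13) = 1 + C(12) + C(11) = 1 + 465 + 287 = 753
C(14) = 1 + C(13) + C(12) = 1 + 753 + 465 = 1219
C(15) = 1 + C(14) + C(13) = 1 + 1219 + 753 = 1973
C(16) = 1 + C(15) + C(14) = 1 + 1973 + 1219 = 3193
C(17) = 1 + C(16) + C(15) = 1 + 3193 + 1973 = 5167
C(18) = 1 + C(17) + C(16) = 1 + 5167 + 3193 = 8361
C(19) = 1 + C(18) + C(17) = 1 + 8361 + 5167 = 13529
C(20) = 1 + C(19) + C(18) = 1 + 13529 + 8361 = 21891
C(21) = 1 + C(20) + C(19) = 1 + 21891 + 13529 = 35421
C(22) = 1 + C(21) + C(20) = 1 + 35421 + 21891 = 57313
C(23) = 1 + C(22) + C(21) = 1 + 57313 + 35421 = 92735
C(24) = 1 + C(23) + C(22) = 1 + 92735 + 57313 = 150049
C(25) = 1 + C(24) + C(23) = 1 + 150049 + 92735 = 242785
C(26) = 1 + C(25) + C(24) = 1 + 242785 + 150049 = 392835

392835


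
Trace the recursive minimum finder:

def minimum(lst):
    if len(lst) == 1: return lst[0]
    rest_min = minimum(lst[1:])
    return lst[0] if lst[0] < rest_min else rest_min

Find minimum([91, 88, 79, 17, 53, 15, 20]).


minimum([91, 88, 79, 17, 53, 15, 20]): compare 91 with minimum([88, 79, 17, 53, 15, 20])
minimum([88, 79, 17, 53, 15, 20]): compare 88 with minimum([79, 17, 53, 15, 20])
minimum([79, 17, 53, 15, 20]): compare 79 with minimum([17, 53, 15, 20])
minimum([17, 53, 15, 20]): compare 17 with minimum([53, 15, 20])
minimum([53, 15, 20]): compare 53 with minimum([15, 20])
minimum([15, 20]): compare 15 with minimum([20])
minimum([20]) = 20  (base case)
Compare 15 with 20 -> 15
Compare 53 with 15 -> 15
Compare 17 with 15 -> 15
Compare 79 with 15 -> 15
Compare 88 with 15 -> 15
Compare 91 with 15 -> 15

15


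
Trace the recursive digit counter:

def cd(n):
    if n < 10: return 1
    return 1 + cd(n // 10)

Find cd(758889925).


cd(758889925) = 1 + cd(75888992)
cd(75888992) = 1 + cd(7588899)
cd(7588899) = 1 + cd(758889)
cd(758889) = 1 + cd(75888)
cd(75888) = 1 + cd(7588)
cd(7588) = 1 + cd(758)
cd(758) = 1 + cd(75)
cd(75) = 1 + cd(7)
cd(7) = 1  (base case: 7 < 10)
Unwinding: 1 + 1 + 1 + 1 + 1 + 1 + 1 + 1 + 1 = 9

9


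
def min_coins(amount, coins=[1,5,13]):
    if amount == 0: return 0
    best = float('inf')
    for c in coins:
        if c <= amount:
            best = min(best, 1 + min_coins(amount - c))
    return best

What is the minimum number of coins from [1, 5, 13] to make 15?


Building up with DP:
min_coins(0) = 0
min_coins(1) = min(1+min_coins(0)=1+0=1) = 1
min_coins(2) = min(1+min_coins(1)=1+1=2) = 2
min_coins(3) = min(1+min_coins(2)=1+2=3) = 3
min_coins(4) = min(1+min_coins(3)=1+3=4) = 4
min_coins(5) = min(1+min_coins(4)=1+4=5, 1+min_coins(0)=1+0=1) = 1
min_coins(6) = min(1+min_coins(5)=1+1=2, 1+min_coins(1)=1+1=2) = 2
min_coins(7) = min(1+min_coins(6)=1+2=3, 1+min_coins(2)=1+2=3) = 3
min_coins(8) = min(1+min_coins(7)=1+3=4, 1+min_coins(3)=1+3=4) = 4
min_coins(9) = min(1+min_coins(8)=1+4=5, 1+min_coins(4)=1+4=5) = 5
min_coins(10) = min(1+min_coins(9)=1+5=6, 1+min_coins(5)=1+1=2) = 2
min_coins(11) = min(1+min_coins(10)=1+2=3, 1+min_coins(6)=1+2=3) = 3
min_coins(12) = min(1+min_coins(11)=1+3=4, 1+min_coins(7)=1+3=4) = 4
min_coins(13) = min(1+min_coins(12)=1+4=5, 1+min_coins(8)=1+4=5, 1+min_coins(0)=1+0=1) = 1
min_coins(14) = min(1+min_coins(13)=1+1=2, 1+min_coins(9)=1+5=6, 1+min_coins(1)=1+1=2) = 2
min_coins(15) = min(1+min_coins(14)=1+2=3, 1+min_coins(10)=1+2=3, 1+min_coins(2)=1+2=3) = 3

3


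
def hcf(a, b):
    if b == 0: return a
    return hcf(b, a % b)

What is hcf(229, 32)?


hcf(229, 32) = hcf(32, 5)
hcf(32, 5) = hcf(5, 2)
hcf(5, 2) = hcf(2, 1)
hcf(2, 1) = hcf(1, 0)
hcf(1, 0) = 1  (base case)

1


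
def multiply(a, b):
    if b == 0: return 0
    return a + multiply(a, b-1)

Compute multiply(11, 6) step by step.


multiply(11, 6) = 11 + multiply(11, 5)
multiply(11, 5) = 11 + multiply(11, 4)
multiply(11, 4) = 11 + multiply(11, 3)
multiply(11, 3) = 11 + multiply(11, 2)
multiply(11, 2) = 11 + multiply(11, 1)
multiply(11, 1) = 11 + multiply(11, 0)
multiply(11, 0) = 0  (base case)
Total: 11 + 11 + 11 + 11 + 11 + 11 + 0 = 66

66


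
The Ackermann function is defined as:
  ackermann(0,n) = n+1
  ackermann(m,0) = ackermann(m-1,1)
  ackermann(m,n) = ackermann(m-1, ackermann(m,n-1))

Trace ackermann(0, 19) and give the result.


ackermann(0, 19) = 20
Result: ackermann(0, 19) = 20

20


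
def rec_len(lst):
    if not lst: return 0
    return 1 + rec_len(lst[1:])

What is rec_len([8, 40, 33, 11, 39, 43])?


rec_len([8, 40, 33, 11, 39, 43]) = 1 + rec_len([40, 33, 11, 39, 43])
rec_len([40, 33, 11, 39, 43]) = 1 + rec_len([33, 11, 39, 43])
rec_len([33, 11, 39, 43]) = 1 + rec_len([11, 39, 43])
rec_len([11, 39, 43]) = 1 + rec_len([39, 43])
rec_len([39, 43]) = 1 + rec_len([43])
rec_len([43]) = 1 + rec_len([])
rec_len([]) = 0  (base case)
Unwinding: 1 + 1 + 1 + 1 + 1 + 1 + 0 = 6

6


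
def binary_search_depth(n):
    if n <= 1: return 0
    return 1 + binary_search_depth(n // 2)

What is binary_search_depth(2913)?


2913 / 2 = 1456
1456 / 2 = 728
728 / 2 = 364
364 / 2 = 182
182 / 2 = 91
91 / 2 = 45
45 / 2 = 22
22 / 2 = 11
11 / 2 = 5
5 / 2 = 2
2 / 2 = 1
Reached 1 after 11 halvings

11


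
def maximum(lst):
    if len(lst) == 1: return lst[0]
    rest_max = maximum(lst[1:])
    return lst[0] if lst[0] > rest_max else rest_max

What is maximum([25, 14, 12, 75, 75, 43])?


maximum([25, 14, 12, 75, 75, 43]): compare 25 with maximum([14, 12, 75, 75, 43])
maximum([14, 12, 75, 75, 43]): compare 14 with maximum([12, 75, 75, 43])
maximum([12, 75, 75, 43]): compare 12 with maximum([75, 75, 43])
maximum([75, 75, 43]): compare 75 with maximum([75, 43])
maximum([75, 43]): compare 75 with maximum([43])
maximum([43]) = 43  (base case)
Compare 75 with 43 -> 75
Compare 75 with 75 -> 75
Compare 12 with 75 -> 75
Compare 14 with 75 -> 75
Compare 25 with 75 -> 75

75


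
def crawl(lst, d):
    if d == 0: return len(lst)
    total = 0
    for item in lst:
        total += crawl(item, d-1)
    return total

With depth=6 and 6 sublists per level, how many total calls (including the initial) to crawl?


At depth 0 (root): 1 call
At depth 1: each of 1 parents calls crawl on 6 children = 6 calls
At depth 2: each of 6 parents calls crawl on 6 children = 36 calls
At depth 3: each of 36 parents calls crawl on 6 children = 216 calls
At depth 4: each of 216 parents calls crawl on 6 children = 1296 calls
At depth 5: each of 1296 parents calls crawl on 6 children = 7776 calls
At depth 6: each of 7776 parents calls crawl on 6 children = 46656 calls
Total: 1 + 6 + 36 + 216 + 1296 + 7776 + 46656 = 55987

55987


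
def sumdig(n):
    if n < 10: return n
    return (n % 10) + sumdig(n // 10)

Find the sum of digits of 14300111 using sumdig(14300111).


sumdig(14300111) = 1 + sumdig(1430011)
sumdig(1430011) = 1 + sumdig(143001)
sumdig(143001) = 1 + sumdig(14300)
sumdig(14300) = 0 + sumdig(1430)
sumdig(1430) = 0 + sumdig(143)
sumdig(143) = 3 + sumdig(14)
sumdig(14) = 4 + sumdig(1)
sumdig(1) = 1  (base case)
Total: 1 + 1 + 1 + 0 + 0 + 3 + 4 + 1 = 11

11


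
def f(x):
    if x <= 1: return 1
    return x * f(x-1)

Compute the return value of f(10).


f(10)
= 10 * f(9)
= 10 * 9 * f(8)
= 10 * 9 * 8 * f(7)
= 10 * 9 * 8 * 7 * f(6)
= 10 * 9 * 8 * 7 * 6 * f(5)
= 10 * 9 * 8 * 7 * 6 * 5 * f(4)
= 10 * 9 * 8 * 7 * 6 * 5 * 4 * f(3)
= 10 * 9 * 8 * 7 * 6 * 5 * 4 * 3 * f(2)
= 10 * 9 * 8 * 7 * 6 * 5 * 4 * 3 * 2 * f(1)
= 10 * 9 * 8 * 7 * 6 * 5 * 4 * 3 * 2 * 1
= 3628800

3628800


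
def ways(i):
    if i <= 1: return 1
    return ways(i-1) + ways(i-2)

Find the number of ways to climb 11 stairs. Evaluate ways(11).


Building up from base cases:
ways(0) = 1
ways(1) = 1
ways(2) = ways(1) + ways(0) = 1 + 1 = 2
ways(3) = ways(2) + ways(1) = 2 + 1 = 3
ways(4) = ways(3) + ways(2) = 3 + 2 = 5
ways(5) = ways(4) + ways(3) = 5 + 3 = 8
ways(6) = ways(5) + ways(4) = 8 + 5 = 13
ways(7) = ways(6) + ways(5) = 13 + 8 = 21
ways(8) = ways(7) + ways(6) = 21 + 13 = 34
ways(9) = ways(8) + ways(7) = 34 + 21 = 55
ways(10) = ways(9) + ways(8) = 55 + 34 = 89
ways(11) = ways(10) + ways(9) = 89 + 55 = 144

144


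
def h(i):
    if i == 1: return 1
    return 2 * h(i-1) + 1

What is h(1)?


h(1) = 1  (base case)

1


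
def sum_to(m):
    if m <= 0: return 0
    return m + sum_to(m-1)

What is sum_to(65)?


sum_to(65)
= 65 + 64 + 63 + 62 + 61 + 60 + 59 + 58 + 57 + 56 + 55 + 54 + 53 + 52 + 51 + 50 + 49 + 48 + 47 + 46 + 45 + 44 + 43 + 42 + 41 + 40 + 39 + 38 + 37 + 36 + 35 + 34 + 33 + 32 + 31 + 30 + 29 + 28 + 27 + 26 + 25 + 24 + 23 + 22 + 21 + 20 + 19 + 18 + 17 + 16 + 15 + 14 + 13 + 12 + 11 + 10 + 9 + 8 + 7 + 6 + 5 + 4 + 3 + 2 + 1 + sum_to(0)
= 65 + 64 + 63 + 62 + 61 + 60 + 59 + 58 + 57 + 56 + 55 + 54 + 53 + 52 + 51 + 50 + 49 + 48 + 47 + 46 + 45 + 44 + 43 + 42 + 41 + 40 + 39 + 38 + 37 + 36 + 35 + 34 + 33 + 32 + 31 + 30 + 29 + 28 + 27 + 26 + 25 + 24 + 23 + 22 + 21 + 20 + 19 + 18 + 17 + 16 + 15 + 14 + 13 + 12 + 11 + 10 + 9 + 8 + 7 + 6 + 5 + 4 + 3 + 2 + 1 + 0
= 2145

2145


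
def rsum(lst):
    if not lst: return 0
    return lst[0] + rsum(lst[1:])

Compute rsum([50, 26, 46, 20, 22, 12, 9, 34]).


rsum([50, 26, 46, 20, 22, 12, 9, 34]) = 50 + rsum([26, 46, 20, 22, 12, 9, 34])
rsum([26, 46, 20, 22, 12, 9, 34]) = 26 + rsum([46, 20, 22, 12, 9, 34])
rsum([46, 20, 22, 12, 9, 34]) = 46 + rsum([20, 22, 12, 9, 34])
rsum([20, 22, 12, 9, 34]) = 20 + rsum([22, 12, 9, 34])
rsum([22, 12, 9, 34]) = 22 + rsum([12, 9, 34])
rsum([12, 9, 34]) = 12 + rsum([9, 34])
rsum([9, 34]) = 9 + rsum([34])
rsum([34]) = 34 + rsum([])
rsum([]) = 0  (base case)
Total: 50 + 26 + 46 + 20 + 22 + 12 + 9 + 34 + 0 = 219

219


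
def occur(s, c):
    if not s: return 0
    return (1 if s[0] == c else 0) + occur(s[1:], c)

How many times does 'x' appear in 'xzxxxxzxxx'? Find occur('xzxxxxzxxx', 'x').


s[0]='x' == 'x' -> 1
s[0]='z' != 'x' -> 0
s[0]='x' == 'x' -> 1
s[0]='x' == 'x' -> 1
s[0]='x' == 'x' -> 1
s[0]='x' == 'x' -> 1
s[0]='z' != 'x' -> 0
s[0]='x' == 'x' -> 1
s[0]='x' == 'x' -> 1
s[0]='x' == 'x' -> 1
Sum: 1 + 0 + 1 + 1 + 1 + 1 + 0 + 1 + 1 + 1 = 8

8


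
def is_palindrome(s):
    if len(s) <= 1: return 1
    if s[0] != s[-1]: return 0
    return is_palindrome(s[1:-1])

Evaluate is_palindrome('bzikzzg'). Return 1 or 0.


is_palindrome('bzikzzg'): s[0]='b' != s[-1]='g' -> return 0
Result: 0 (not a palindrome)

0


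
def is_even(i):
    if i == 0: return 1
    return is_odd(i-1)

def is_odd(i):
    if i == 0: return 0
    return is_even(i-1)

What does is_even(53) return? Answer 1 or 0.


is_even(53) = is_odd(52)
is_odd(52) = is_even(51)
is_even(51) = is_odd(50)
is_odd(50) = is_even(49)
is_even(49) = is_odd(48)
is_odd(48) = is_even(47)
is_even(47) = is_odd(46)
is_odd(46) = is_even(45)
is_even(45) = is_odd(44)
is_odd(44) = is_even(43)
is_even(43) = is_odd(42)
is_odd(42) = is_even(41)
is_even(41) = is_odd(40)
is_odd(40) = is_even(39)
is_even(39) = is_odd(38)
is_odd(38) = is_even(37)
is_even(37) = is_odd(36)
is_odd(36) = is_even(35)
is_even(35) = is_odd(34)
is_odd(34) = is_even(33)
is_even(33) = is_odd(32)
is_odd(32) = is_even(31)
is_even(31) = is_odd(30)
is_odd(30) = is_even(29)
is_even(29) = is_odd(28)
is_odd(28) = is_even(27)
is_even(27) = is_odd(26)
is_odd(26) = is_even(25)
is_even(25) = is_odd(24)
is_odd(24) = is_even(23)
is_even(23) = is_odd(22)
is_odd(22) = is_even(21)
is_even(21) = is_odd(20)
is_odd(20) = is_even(19)
is_even(19) = is_odd(18)
is_odd(18) = is_even(17)
is_even(17) = is_odd(16)
is_odd(16) = is_even(15)
is_even(15) = is_odd(14)
is_odd(14) = is_even(13)
is_even(13) = is_odd(12)
is_odd(12) = is_even(11)
is_even(11) = is_odd(10)
is_odd(10) = is_even(9)
is_even(9) = is_odd(8)
is_odd(8) = is_even(7)
is_even(7) = is_odd(6)
is_odd(6) = is_even(5)
is_even(5) = is_odd(4)
is_odd(4) = is_even(3)
is_even(3) = is_odd(2)
is_odd(2) = is_even(1)
is_even(1) = is_odd(0)
is_odd(0) = 0  (base case)
Result: 0

0


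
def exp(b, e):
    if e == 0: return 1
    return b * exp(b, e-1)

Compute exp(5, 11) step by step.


exp(5, 11)
= 5 * exp(5, 10)
= 5 * 5 * exp(5, 9)
= 5 * 5 * 5 * exp(5, 8)
= 5 * 5 * 5 * 5 * exp(5, 7)
= 5 * 5 * 5 * 5 * 5 * exp(5, 6)
= 5 * 5 * 5 * 5 * 5 * 5 * exp(5, 5)
= 5 * 5 * 5 * 5 * 5 * 5 * 5 * exp(5, 4)
= 5 * 5 * 5 * 5 * 5 * 5 * 5 * 5 * exp(5, 3)
= 5 * 5 * 5 * 5 * 5 * 5 * 5 * 5 * 5 * exp(5, 2)
= 5 * 5 * 5 * 5 * 5 * 5 * 5 * 5 * 5 * 5 * exp(5, 1)
= 5 * 5 * 5 * 5 * 5 * 5 * 5 * 5 * 5 * 5 * 5 * exp(5, 0)
= 5 * 5 * 5 * 5 * 5 * 5 * 5 * 5 * 5 * 5 * 5 * 1
= 48828125

48828125


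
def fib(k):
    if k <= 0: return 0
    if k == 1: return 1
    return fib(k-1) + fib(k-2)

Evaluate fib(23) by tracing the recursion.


Computing fib(23) bottom-up:
fib(0) = 0
fib(1) = 1
fib(2) = fib(1) + fib(0) = 1 + 0 = 1
fib(3) = fib(2) + fib(1) = 1 + 1 = 2
fib(4) = fib(3) + fib(2) = 2 + 1 = 3
fib(5) = fib(4) + fib(3) = 3 + 2 = 5
fib(6) = fib(5) + fib(4) = 5 + 3 = 8
fib(7) = fib(6) + fib(5) = 8 + 5 = 13
fib(8) = fib(7) + fib(6) = 13 + 8 = 21
fib(9) = fib(8) + fib(7) = 21 + 13 = 34
fib(10) = fib(9) + fib(8) = 34 + 21 = 55
fib(11) = fib(10) + fib(9) = 55 + 34 = 89
fib(12) = fib(11) + fib(10) = 89 + 55 = 144
fib(13) = fib(12) + fib(11) = 144 + 89 = 233
fib(14) = fib(13) + fib(12) = 233 + 144 = 377
fib(15) = fib(14) + fib(13) = 377 + 233 = 610
fib(16) = fib(15) + fib(14) = 610 + 377 = 987
fib(17) = fib(16) + fib(15) = 987 + 610 = 1597
fib(18) = fib(17) + fib(16) = 1597 + 987 = 2584
fib(19) = fib(18) + fib(17) = 2584 + 1597 = 4181
fib(20) = fib(19) + fib(18) = 4181 + 2584 = 6765
fib(21) = fib(20) + fib(19) = 6765 + 4181 = 10946
fib(22) = fib(21) + fib(20) = 10946 + 6765 = 17711
fib(23) = fib(22) + fib(21) = 17711 + 10946 = 28657

28657


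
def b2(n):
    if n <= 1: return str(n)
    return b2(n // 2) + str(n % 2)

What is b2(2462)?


b2(2462) = b2(1231) + '0'
b2(1231) = b2(615) + '1'
b2(615) = b2(307) + '1'
b2(307) = b2(153) + '1'
b2(153) = b2(76) + '1'
b2(76) = b2(38) + '0'
b2(38) = b2(19) + '0'
b2(19) = b2(9) + '1'
b2(9) = b2(4) + '1'
b2(4) = b2(2) + '0'
b2(2) = b2(1) + '0'
b2(1) = '1'  (base case)
Concatenating: '1' + '0' + '0' + '1' + '1' + '0' + '0' + '1' + '1' + '1' + '1' + '0' = '100110011110'

100110011110


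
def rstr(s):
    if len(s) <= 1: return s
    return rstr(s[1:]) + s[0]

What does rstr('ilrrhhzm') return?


rstr('ilrrhhzm') = rstr('lrrhhzm') + 'i'
rstr('lrrhhzm') = rstr('rrhhzm') + 'l'
rstr('rrhhzm') = rstr('rhhzm') + 'r'
rstr('rhhzm') = rstr('hhzm') + 'r'
rstr('hhzm') = rstr('hzm') + 'h'
rstr('hzm') = rstr('zm') + 'h'
rstr('zm') = rstr('m') + 'z'
rstr('m') = 'm'  (base case)
Concatenating: 'm' + 'z' + 'h' + 'h' + 'r' + 'r' + 'l' + 'i' = 'mzhhrrli'

mzhhrrli


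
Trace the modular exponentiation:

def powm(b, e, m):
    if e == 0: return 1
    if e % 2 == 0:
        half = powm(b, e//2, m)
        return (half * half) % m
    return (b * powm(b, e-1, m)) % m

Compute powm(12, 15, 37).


powm(12, 15, 37): e is odd, compute powm(12, 14, 37)
  powm(12, 14, 37): e is even, compute powm(12, 7, 37)
    powm(12, 7, 37): e is odd, compute powm(12, 6, 37)
      powm(12, 6, 37): e is even, compute powm(12, 3, 37)
        powm(12, 3, 37): e is odd, compute powm(12, 2, 37)
          powm(12, 2, 37): e is even, compute powm(12, 1, 37)
          powm(12, 1, 37): e is odd, compute powm(12, 0, 37)
          powm(12, 0, 37) = 1
          (12 * 1) % 37 = 12
          half=12, (12*12) % 37 = 33
        (12 * 33) % 37 = 26
      half=26, (26*26) % 37 = 10
    (12 * 10) % 37 = 9
  half=9, (9*9) % 37 = 7
(12 * 7) % 37 = 10

10


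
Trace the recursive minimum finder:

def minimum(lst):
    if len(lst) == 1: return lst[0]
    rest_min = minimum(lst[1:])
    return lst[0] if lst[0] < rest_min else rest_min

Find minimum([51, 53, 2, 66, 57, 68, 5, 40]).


minimum([51, 53, 2, 66, 57, 68, 5, 40]): compare 51 with minimum([53, 2, 66, 57, 68, 5, 40])
minimum([53, 2, 66, 57, 68, 5, 40]): compare 53 with minimum([2, 66, 57, 68, 5, 40])
minimum([2, 66, 57, 68, 5, 40]): compare 2 with minimum([66, 57, 68, 5, 40])
minimum([66, 57, 68, 5, 40]): compare 66 with minimum([57, 68, 5, 40])
minimum([57, 68, 5, 40]): compare 57 with minimum([68, 5, 40])
minimum([68, 5, 40]): compare 68 with minimum([5, 40])
minimum([5, 40]): compare 5 with minimum([40])
minimum([40]) = 40  (base case)
Compare 5 with 40 -> 5
Compare 68 with 5 -> 5
Compare 57 with 5 -> 5
Compare 66 with 5 -> 5
Compare 2 with 5 -> 2
Compare 53 with 2 -> 2
Compare 51 with 2 -> 2

2


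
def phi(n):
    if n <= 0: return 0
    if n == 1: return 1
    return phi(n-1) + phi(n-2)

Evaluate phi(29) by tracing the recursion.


Computing phi(29) bottom-up:
phi(0) = 0
phi(1) = 1
phi(2) = phi(1) + phi(0) = 1 + 0 = 1
phi(3) = phi(2) + phi(1) = 1 + 1 = 2
phi(4) = phi(3) + phi(2) = 2 + 1 = 3
phi(5) = phi(4) + phi(3) = 3 + 2 = 5
phi(6) = phi(5) + phi(4) = 5 + 3 = 8
phi(7) = phi(6) + phi(5) = 8 + 5 = 13
phi(8) = phi(7) + phi(6) = 13 + 8 = 21
phi(9) = phi(8) + phi(7) = 21 + 13 = 34
phi(10) = phi(9) + phi(8) = 34 + 21 = 55
phi(11) = phi(10) + phi(9) = 55 + 34 = 89
phi(12) = phi(11) + phi(10) = 89 + 55 = 144
phi(13) = phi(12) + phi(11) = 144 + 89 = 233
phi(14) = phi(13) + phi(12) = 233 + 144 = 377
phi(15) = phi(14) + phi(13) = 377 + 233 = 610
phi(16) = phi(15) + phi(14) = 610 + 377 = 987
phi(17) = phi(16) + phi(15) = 987 + 610 = 1597
phi(18) = phi(17) + phi(16) = 1597 + 987 = 2584
phi(19) = phi(18) + phi(17) = 2584 + 1597 = 4181
phi(20) = phi(19) + phi(18) = 4181 + 2584 = 6765
phi(21) = phi(20) + phi(19) = 6765 + 4181 = 10946
phi(22) = phi(21) + phi(20) = 10946 + 6765 = 17711
phi(23) = phi(22) + phi(21) = 17711 + 10946 = 28657
phi(24) = phi(23) + phi(22) = 28657 + 17711 = 46368
phi(25) = phi(24) + phi(23) = 46368 + 28657 = 75025
phi(26) = phi(25) + phi(24) = 75025 + 46368 = 121393
phi(27) = phi(26) + phi(25) = 121393 + 75025 = 196418
phi(28) = phi(27) + phi(26) = 196418 + 121393 = 317811
phi(29) = phi(28) + phi(27) = 317811 + 196418 = 514229

514229


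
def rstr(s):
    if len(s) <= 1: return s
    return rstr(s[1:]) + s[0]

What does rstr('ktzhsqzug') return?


rstr('ktzhsqzug') = rstr('tzhsqzug') + 'k'
rstr('tzhsqzug') = rstr('zhsqzug') + 't'
rstr('zhsqzug') = rstr('hsqzug') + 'z'
rstr('hsqzug') = rstr('sqzug') + 'h'
rstr('sqzug') = rstr('qzug') + 's'
rstr('qzug') = rstr('zug') + 'q'
rstr('zug') = rstr('ug') + 'z'
rstr('ug') = rstr('g') + 'u'
rstr('g') = 'g'  (base case)
Concatenating: 'g' + 'u' + 'z' + 'q' + 's' + 'h' + 'z' + 't' + 'k' = 'guzqshztk'

guzqshztk


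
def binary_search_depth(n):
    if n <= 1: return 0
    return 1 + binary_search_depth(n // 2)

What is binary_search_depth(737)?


737 / 2 = 368
368 / 2 = 184
184 / 2 = 92
92 / 2 = 46
46 / 2 = 23
23 / 2 = 11
11 / 2 = 5
5 / 2 = 2
2 / 2 = 1
Reached 1 after 9 halvings

9


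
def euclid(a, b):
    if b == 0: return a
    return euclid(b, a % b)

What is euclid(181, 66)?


euclid(181, 66) = euclid(66, 49)
euclid(66, 49) = euclid(49, 17)
euclid(49, 17) = euclid(17, 15)
euclid(17, 15) = euclid(15, 2)
euclid(15, 2) = euclid(2, 1)
euclid(2, 1) = euclid(1, 0)
euclid(1, 0) = 1  (base case)

1


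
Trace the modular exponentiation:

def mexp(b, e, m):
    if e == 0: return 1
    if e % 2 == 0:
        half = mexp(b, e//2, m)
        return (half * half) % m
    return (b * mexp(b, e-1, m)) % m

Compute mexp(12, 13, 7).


mexp(12, 13, 7): e is odd, compute mexp(12, 12, 7)
  mexp(12, 12, 7): e is even, compute mexp(12, 6, 7)
    mexp(12, 6, 7): e is even, compute mexp(12, 3, 7)
      mexp(12, 3, 7): e is odd, compute mexp(12, 2, 7)
        mexp(12, 2, 7): e is even, compute mexp(12, 1, 7)
          mexp(12, 1, 7): e is odd, compute mexp(12, 0, 7)
          mexp(12, 0, 7) = 1
          (12 * 1) % 7 = 5
        half=5, (5*5) % 7 = 4
      (12 * 4) % 7 = 6
    half=6, (6*6) % 7 = 1
  half=1, (1*1) % 7 = 1
(12 * 1) % 7 = 5

5


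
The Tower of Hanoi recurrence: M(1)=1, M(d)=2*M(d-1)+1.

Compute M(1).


M(1) = 1  (base case)

1


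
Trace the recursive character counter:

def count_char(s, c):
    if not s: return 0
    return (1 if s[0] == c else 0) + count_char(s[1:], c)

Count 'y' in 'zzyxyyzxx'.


s[0]='z' != 'y' -> 0
s[0]='z' != 'y' -> 0
s[0]='y' == 'y' -> 1
s[0]='x' != 'y' -> 0
s[0]='y' == 'y' -> 1
s[0]='y' == 'y' -> 1
s[0]='z' != 'y' -> 0
s[0]='x' != 'y' -> 0
s[0]='x' != 'y' -> 0
Sum: 0 + 0 + 1 + 0 + 1 + 1 + 0 + 0 + 0 = 3

3


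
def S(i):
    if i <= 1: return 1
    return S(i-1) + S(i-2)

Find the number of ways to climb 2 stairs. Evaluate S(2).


Building up from base cases:
S(0) = 1
S(1) = 1
S(2) = S(1) + S(0) = 1 + 1 = 2

2


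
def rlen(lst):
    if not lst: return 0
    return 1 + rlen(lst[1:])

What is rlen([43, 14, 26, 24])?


rlen([43, 14, 26, 24]) = 1 + rlen([14, 26, 24])
rlen([14, 26, 24]) = 1 + rlen([26, 24])
rlen([26, 24]) = 1 + rlen([24])
rlen([24]) = 1 + rlen([])
rlen([]) = 0  (base case)
Unwinding: 1 + 1 + 1 + 1 + 0 = 4

4


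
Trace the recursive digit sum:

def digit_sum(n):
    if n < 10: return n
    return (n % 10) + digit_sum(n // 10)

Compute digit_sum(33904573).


digit_sum(33904573) = 3 + digit_sum(3390457)
digit_sum(3390457) = 7 + digit_sum(339045)
digit_sum(339045) = 5 + digit_sum(33904)
digit_sum(33904) = 4 + digit_sum(3390)
digit_sum(3390) = 0 + digit_sum(339)
digit_sum(339) = 9 + digit_sum(33)
digit_sum(33) = 3 + digit_sum(3)
digit_sum(3) = 3  (base case)
Total: 3 + 7 + 5 + 4 + 0 + 9 + 3 + 3 = 34

34


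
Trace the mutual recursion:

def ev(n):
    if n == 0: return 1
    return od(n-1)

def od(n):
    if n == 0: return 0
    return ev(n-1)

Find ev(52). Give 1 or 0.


ev(52) = od(51)
od(51) = ev(50)
ev(50) = od(49)
od(49) = ev(48)
ev(48) = od(47)
od(47) = ev(46)
ev(46) = od(45)
od(45) = ev(44)
ev(44) = od(43)
od(43) = ev(42)
ev(42) = od(41)
od(41) = ev(40)
ev(40) = od(39)
od(39) = ev(38)
ev(38) = od(37)
od(37) = ev(36)
ev(36) = od(35)
od(35) = ev(34)
ev(34) = od(33)
od(33) = ev(32)
ev(32) = od(31)
od(31) = ev(30)
ev(30) = od(29)
od(29) = ev(28)
ev(28) = od(27)
od(27) = ev(26)
ev(26) = od(25)
od(25) = ev(24)
ev(24) = od(23)
od(23) = ev(22)
ev(22) = od(21)
od(21) = ev(20)
ev(20) = od(19)
od(19) = ev(18)
ev(18) = od(17)
od(17) = ev(16)
ev(16) = od(15)
od(15) = ev(14)
ev(14) = od(13)
od(13) = ev(12)
ev(12) = od(11)
od(11) = ev(10)
ev(10) = od(9)
od(9) = ev(8)
ev(8) = od(7)
od(7) = ev(6)
ev(6) = od(5)
od(5) = ev(4)
ev(4) = od(3)
od(3) = ev(2)
ev(2) = od(1)
od(1) = ev(0)
ev(0) = 1  (base case)
Result: 1

1


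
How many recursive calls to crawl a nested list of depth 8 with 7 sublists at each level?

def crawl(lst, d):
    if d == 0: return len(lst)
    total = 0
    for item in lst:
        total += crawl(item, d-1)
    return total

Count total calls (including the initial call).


At depth 0 (root): 1 call
At depth 1: each of 1 parents calls crawl on 7 children = 7 calls
At depth 2: each of 7 parents calls crawl on 7 children = 49 calls
At depth 3: each of 49 parents calls crawl on 7 children = 343 calls
At depth 4: each of 343 parents calls crawl on 7 children = 2401 calls
At depth 5: each of 2401 parents calls crawl on 7 children = 16807 calls
At depth 6: each of 16807 parents calls crawl on 7 children = 117649 calls
At depth 7: each of 117649 parents calls crawl on 7 children = 823543 calls
At depth 8: each of 823543 parents calls crawl on 7 children = 5764801 calls
Total: 1 + 7 + 49 + 343 + 2401 + 16807 + 117649 + 823543 + 5764801 = 6725601

6725601


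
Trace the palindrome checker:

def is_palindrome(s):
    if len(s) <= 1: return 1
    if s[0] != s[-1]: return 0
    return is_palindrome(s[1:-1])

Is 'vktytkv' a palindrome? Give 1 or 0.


is_palindrome('vktytkv'): s[0]='v' == s[-1]='v' -> check is_palindrome('ktytk')
is_palindrome('ktytk'): s[0]='k' == s[-1]='k' -> check is_palindrome('tyt')
is_palindrome('tyt'): s[0]='t' == s[-1]='t' -> check is_palindrome('y')
is_palindrome('y'): len <= 1 -> return 1  (base case)
Result: 1 (palindrome)

1


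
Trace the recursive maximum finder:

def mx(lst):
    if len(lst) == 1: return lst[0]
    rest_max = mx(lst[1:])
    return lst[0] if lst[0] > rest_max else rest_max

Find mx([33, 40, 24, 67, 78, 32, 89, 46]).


mx([33, 40, 24, 67, 78, 32, 89, 46]): compare 33 with mx([40, 24, 67, 78, 32, 89, 46])
mx([40, 24, 67, 78, 32, 89, 46]): compare 40 with mx([24, 67, 78, 32, 89, 46])
mx([24, 67, 78, 32, 89, 46]): compare 24 with mx([67, 78, 32, 89, 46])
mx([67, 78, 32, 89, 46]): compare 67 with mx([78, 32, 89, 46])
mx([78, 32, 89, 46]): compare 78 with mx([32, 89, 46])
mx([32, 89, 46]): compare 32 with mx([89, 46])
mx([89, 46]): compare 89 with mx([46])
mx([46]) = 46  (base case)
Compare 89 with 46 -> 89
Compare 32 with 89 -> 89
Compare 78 with 89 -> 89
Compare 67 with 89 -> 89
Compare 24 with 89 -> 89
Compare 40 with 89 -> 89
Compare 33 with 89 -> 89

89


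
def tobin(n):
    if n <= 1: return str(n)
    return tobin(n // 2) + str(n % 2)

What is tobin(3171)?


tobin(3171) = tobin(1585) + '1'
tobin(1585) = tobin(792) + '1'
tobin(792) = tobin(396) + '0'
tobin(396) = tobin(198) + '0'
tobin(198) = tobin(99) + '0'
tobin(99) = tobin(49) + '1'
tobin(49) = tobin(24) + '1'
tobin(24) = tobin(12) + '0'
tobin(12) = tobin(6) + '0'
tobin(6) = tobin(3) + '0'
tobin(3) = tobin(1) + '1'
tobin(1) = '1'  (base case)
Concatenating: '1' + '1' + '0' + '0' + '0' + '1' + '1' + '0' + '0' + '0' + '1' + '1' = '110001100011'

110001100011


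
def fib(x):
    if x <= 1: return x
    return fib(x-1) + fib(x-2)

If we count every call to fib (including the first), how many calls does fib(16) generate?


Let C(n) = total calls for fib(n)
C(0) = 1, C(1) = 1
C(2) = 1 + C(1) + C(0) = 1 + 1 + 1 = 3
C(3) = 1 + C(2) + C(1) = 1 + 3 + 1 = 5
C(4) = 1 + C(3) + C(2) = 1 + 5 + 3 = 9
C(5) = 1 + C(4) + C(3) = 1 + 9 + 5 = 15
C(6) = 1 + C(5) + C(4) = 1 + 15 + 9 = 25
C(7) = 1 + C(6) + C(5) = 1 + 25 + 15 = 41
C(8) = 1 + C(7) + C(6) = 1 + 41 + 25 = 67
C(9) = 1 + C(8) + C(7) = 1 + 67 + 41 = 109
C(10) = 1 + C(9) + C(8) = 1 + 109 + 67 = 177
C(11) = 1 + C(10) + C(9) = 1 + 177 + 109 = 287
C(12) = 1 + C(11) + C(10) = 1 + 287 + 177 = 465
C(13) = 1 + C(12) + C(11) = 1 + 465 + 287 = 753
C(14) = 1 + C(13) + C(12) = 1 + 753 + 465 = 1219
C(15) = 1 + C(14) + C(13) = 1 + 1219 + 753 = 1973
C(16) = 1 + C(15) + C(14) = 1 + 1973 + 1219 = 3193

3193


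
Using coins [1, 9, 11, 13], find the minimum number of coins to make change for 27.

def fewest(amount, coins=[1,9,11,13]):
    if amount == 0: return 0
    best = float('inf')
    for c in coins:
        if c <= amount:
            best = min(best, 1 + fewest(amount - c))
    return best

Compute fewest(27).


Building up with DP:
fewest(0) = 0
fewest(1) = min(1+fewest(0)=1+0=1) = 1
fewest(2) = min(1+fewest(1)=1+1=2) = 2
fewest(3) = min(1+fewest(2)=1+2=3) = 3
fewest(4) = min(1+fewest(3)=1+3=4) = 4
fewest(5) = min(1+fewest(4)=1+4=5) = 5
fewest(6) = min(1+fewest(5)=1+5=6) = 6
fewest(7) = min(1+fewest(6)=1+6=7) = 7
fewest(8) = min(1+fewest(7)=1+7=8) = 8
fewest(9) = min(1+fewest(8)=1+8=9, 1+fewest(0)=1+0=1) = 1
fewest(10) = min(1+fewest(9)=1+1=2, 1+fewest(1)=1+1=2) = 2
fewest(11) = min(1+fewest(10)=1+2=3, 1+fewest(2)=1+2=3, 1+fewest(0)=1+0=1) = 1
fewest(12) = min(1+fewest(11)=1+1=2, 1+fewest(3)=1+3=4, 1+fewest(1)=1+1=2) = 2
fewest(13) = min(1+fewest(12)=1+2=3, 1+fewest(4)=1+4=5, 1+fewest(2)=1+2=3, 1+fewest(0)=1+0=1) = 1
fewest(14) = min(1+fewest(13)=1+1=2, 1+fewest(5)=1+5=6, 1+fewest(3)=1+3=4, 1+fewest(1)=1+1=2) = 2
fewest(15) = min(1+fewest(14)=1+2=3, 1+fewest(6)=1+6=7, 1+fewest(4)=1+4=5, 1+fewest(2)=1+2=3) = 3
fewest(16) = min(1+fewest(15)=1+3=4, 1+fewest(7)=1+7=8, 1+fewest(5)=1+5=6, 1+fewest(3)=1+3=4) = 4
fewest(17) = min(1+fewest(16)=1+4=5, 1+fewest(8)=1+8=9, 1+fewest(6)=1+6=7, 1+fewest(4)=1+4=5) = 5
fewest(18) = min(1+fewest(17)=1+5=6, 1+fewest(9)=1+1=2, 1+fewest(7)=1+7=8, 1+fewest(5)=1+5=6) = 2
fewest(19) = min(1+fewest(18)=1+2=3, 1+fewest(10)=1+2=3, 1+fewest(8)=1+8=9, 1+fewest(6)=1+6=7) = 3
fewest(20) = min(1+fewest(19)=1+3=4, 1+fewest(11)=1+1=2, 1+fewest(9)=1+1=2, 1+fewest(7)=1+7=8) = 2
fewest(21) = min(1+fewest(20)=1+2=3, 1+fewest(12)=1+2=3, 1+fewest(10)=1+2=3, 1+fewest(8)=1+8=9) = 3
fewest(22) = min(1+fewest(21)=1+3=4, 1+fewest(13)=1+1=2, 1+fewest(11)=1+1=2, 1+fewest(9)=1+1=2) = 2
fewest(23) = min(1+fewest(22)=1+2=3, 1+fewest(14)=1+2=3, 1+fewest(12)=1+2=3, 1+fewest(10)=1+2=3) = 3
fewest(24) = min(1+fewest(23)=1+3=4, 1+fewest(15)=1+3=4, 1+fewest(13)=1+1=2, 1+fewest(11)=1+1=2) = 2
fewest(25) = min(1+fewest(24)=1+2=3, 1+fewest(16)=1+4=5, 1+fewest(14)=1+2=3, 1+fewest(12)=1+2=3) = 3
fewest(26) = min(1+fewest(25)=1+3=4, 1+fewest(17)=1+5=6, 1+fewest(15)=1+3=4, 1+fewest(13)=1+1=2) = 2
fewest(27) = min(1+fewest(26)=1+2=3, 1+fewest(18)=1+2=3, 1+fewest(16)=1+4=5, 1+fewest(14)=1+2=3) = 3

3


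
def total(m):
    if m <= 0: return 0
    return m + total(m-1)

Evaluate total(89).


total(89)
= 89 + 88 + 87 + 86 + 85 + 84 + 83 + 82 + 81 + 80 + 79 + 78 + 77 + 76 + 75 + 74 + 73 + 72 + 71 + 70 + 69 + 68 + 67 + 66 + 65 + 64 + 63 + 62 + 61 + 60 + 59 + 58 + 57 + 56 + 55 + 54 + 53 + 52 + 51 + 50 + 49 + 48 + 47 + 46 + 45 + 44 + 43 + 42 + 41 + 40 + 39 + 38 + 37 + 36 + 35 + 34 + 33 + 32 + 31 + 30 + 29 + 28 + 27 + 26 + 25 + 24 + 23 + 22 + 21 + 20 + 19 + 18 + 17 + 16 + 15 + 14 + 13 + 12 + 11 + 10 + 9 + 8 + 7 + 6 + 5 + 4 + 3 + 2 + 1 + total(0)
= 89 + 88 + 87 + 86 + 85 + 84 + 83 + 82 + 81 + 80 + 79 + 78 + 77 + 76 + 75 + 74 + 73 + 72 + 71 + 70 + 69 + 68 + 67 + 66 + 65 + 64 + 63 + 62 + 61 + 60 + 59 + 58 + 57 + 56 + 55 + 54 + 53 + 52 + 51 + 50 + 49 + 48 + 47 + 46 + 45 + 44 + 43 + 42 + 41 + 40 + 39 + 38 + 37 + 36 + 35 + 34 + 33 + 32 + 31 + 30 + 29 + 28 + 27 + 26 + 25 + 24 + 23 + 22 + 21 + 20 + 19 + 18 + 17 + 16 + 15 + 14 + 13 + 12 + 11 + 10 + 9 + 8 + 7 + 6 + 5 + 4 + 3 + 2 + 1 + 0
= 4005

4005


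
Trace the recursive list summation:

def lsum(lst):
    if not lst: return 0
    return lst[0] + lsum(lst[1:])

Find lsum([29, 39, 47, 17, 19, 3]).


lsum([29, 39, 47, 17, 19, 3]) = 29 + lsum([39, 47, 17, 19, 3])
lsum([39, 47, 17, 19, 3]) = 39 + lsum([47, 17, 19, 3])
lsum([47, 17, 19, 3]) = 47 + lsum([17, 19, 3])
lsum([17, 19, 3]) = 17 + lsum([19, 3])
lsum([19, 3]) = 19 + lsum([3])
lsum([3]) = 3 + lsum([])
lsum([]) = 0  (base case)
Total: 29 + 39 + 47 + 17 + 19 + 3 + 0 = 154

154
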